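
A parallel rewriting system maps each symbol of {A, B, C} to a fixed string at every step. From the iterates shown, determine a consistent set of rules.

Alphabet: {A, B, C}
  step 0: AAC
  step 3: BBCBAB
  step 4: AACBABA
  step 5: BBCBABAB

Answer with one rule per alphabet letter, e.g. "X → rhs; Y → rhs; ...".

  step 4 ⇒ step 5: AACBABA ⇒ B·B·CB·A·B·A·B
    A ↦ B
    B ↦ A
    C ↦ CB

A->B, B->A, C->CB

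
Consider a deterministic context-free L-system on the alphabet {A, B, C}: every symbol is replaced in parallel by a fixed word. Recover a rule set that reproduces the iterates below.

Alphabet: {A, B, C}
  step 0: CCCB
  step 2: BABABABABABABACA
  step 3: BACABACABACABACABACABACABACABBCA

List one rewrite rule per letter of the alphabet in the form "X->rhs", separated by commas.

  step 2 ⇒ step 3: BABABABABABABACA ⇒ BA·CA·BA·CA·BA·CA·BA·CA·BA·CA·BA·CA·BA·CA·BB·CA
    A ↦ CA
    B ↦ BA
    C ↦ BB

A->CA, B->BA, C->BB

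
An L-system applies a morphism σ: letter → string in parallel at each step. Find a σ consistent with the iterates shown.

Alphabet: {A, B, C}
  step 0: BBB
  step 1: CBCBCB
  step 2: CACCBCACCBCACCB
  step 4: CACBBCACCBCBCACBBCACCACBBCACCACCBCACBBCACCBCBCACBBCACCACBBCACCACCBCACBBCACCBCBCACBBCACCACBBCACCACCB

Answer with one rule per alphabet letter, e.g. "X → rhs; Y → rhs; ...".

A->BB, B->CB, C->CAC

  step 1 ⇒ step 2: CBCBCB ⇒ CAC·CB·CAC·CB·CAC·CB
    B ↦ CB
    C ↦ CAC
    A ↦ BB  (constrained at step 2)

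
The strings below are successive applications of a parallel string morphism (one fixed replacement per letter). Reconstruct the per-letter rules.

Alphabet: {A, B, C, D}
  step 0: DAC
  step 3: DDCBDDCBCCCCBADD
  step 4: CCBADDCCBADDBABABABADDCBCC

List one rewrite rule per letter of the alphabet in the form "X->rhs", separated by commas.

  step 3 ⇒ step 4: DDCBDDCBCCCCBADD ⇒ C·C·BA·DD·C·C·BA·DD·BA·BA·BA·BA·DD·CB·C·C
    A ↦ CB
    B ↦ DD
    C ↦ BA
    D ↦ C

A->CB, B->DD, C->BA, D->C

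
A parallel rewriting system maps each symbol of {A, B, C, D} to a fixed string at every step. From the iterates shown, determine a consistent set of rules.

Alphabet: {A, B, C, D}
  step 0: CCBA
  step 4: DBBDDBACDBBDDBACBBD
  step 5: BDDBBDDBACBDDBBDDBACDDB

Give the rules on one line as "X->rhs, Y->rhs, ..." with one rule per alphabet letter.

A->DB, B->D, C->AC, D->B

  step 4 ⇒ step 5: DBBDDBACDBBDDBACBBD ⇒ B·D·D·B·B·D·DB·AC·B·D·D·B·B·D·DB·AC·D·D·B
    A ↦ DB
    B ↦ D
    C ↦ AC
    D ↦ B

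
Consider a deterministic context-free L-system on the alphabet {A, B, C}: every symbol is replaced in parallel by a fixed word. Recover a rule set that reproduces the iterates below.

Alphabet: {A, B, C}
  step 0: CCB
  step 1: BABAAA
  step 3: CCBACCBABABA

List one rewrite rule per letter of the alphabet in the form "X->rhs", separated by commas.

A->C, B->AA, C->BA

  step 0 ⇒ step 1: CCB ⇒ BA·BA·AA
    B ↦ AA
    C ↦ BA
    A ↦ C  (constrained at step 1)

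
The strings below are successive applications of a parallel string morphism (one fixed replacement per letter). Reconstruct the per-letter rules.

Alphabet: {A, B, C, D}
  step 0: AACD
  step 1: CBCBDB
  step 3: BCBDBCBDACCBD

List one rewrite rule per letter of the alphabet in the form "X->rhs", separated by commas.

  step 0 ⇒ step 1: AACD ⇒ CB·CB·D·B
    A ↦ CB
    C ↦ D
    D ↦ B
    B ↦ AC  (constrained at step 1)

A->CB, B->AC, C->D, D->B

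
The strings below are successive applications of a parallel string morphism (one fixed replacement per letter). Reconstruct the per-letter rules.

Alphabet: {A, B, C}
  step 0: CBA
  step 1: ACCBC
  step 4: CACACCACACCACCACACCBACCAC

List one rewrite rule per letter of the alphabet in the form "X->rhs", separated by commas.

A->C, B->CB, C->AC

  step 0 ⇒ step 1: CBA ⇒ AC·CB·C
    A ↦ C
    B ↦ CB
    C ↦ AC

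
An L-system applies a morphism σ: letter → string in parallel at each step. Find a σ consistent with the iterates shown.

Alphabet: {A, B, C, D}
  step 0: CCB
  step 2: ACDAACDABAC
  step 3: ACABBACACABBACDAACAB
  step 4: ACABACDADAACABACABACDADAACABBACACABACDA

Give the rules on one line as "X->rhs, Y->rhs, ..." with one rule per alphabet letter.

  step 3 ⇒ step 4: ACABBACACABBACDAACAB ⇒ AC·AB·AC·DA·DA·AC·AB·AC·AB·AC·DA·DA·AC·AB·B·AC·AC·AB·AC·DA
    A ↦ AC
    B ↦ DA
    C ↦ AB
    D ↦ B

A->AC, B->DA, C->AB, D->B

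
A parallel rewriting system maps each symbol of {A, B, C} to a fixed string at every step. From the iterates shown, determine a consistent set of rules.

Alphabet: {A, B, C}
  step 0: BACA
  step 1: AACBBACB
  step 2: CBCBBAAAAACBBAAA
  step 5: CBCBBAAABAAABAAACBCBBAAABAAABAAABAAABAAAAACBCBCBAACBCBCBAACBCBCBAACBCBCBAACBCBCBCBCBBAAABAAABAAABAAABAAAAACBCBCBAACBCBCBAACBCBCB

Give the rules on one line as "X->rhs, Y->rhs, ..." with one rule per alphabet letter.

A->CB, B->AA, C->BA

  step 1 ⇒ step 2: AACBBACB ⇒ CB·CB·BA·AA·AA·CB·BA·AA
    A ↦ CB
    B ↦ AA
    C ↦ BA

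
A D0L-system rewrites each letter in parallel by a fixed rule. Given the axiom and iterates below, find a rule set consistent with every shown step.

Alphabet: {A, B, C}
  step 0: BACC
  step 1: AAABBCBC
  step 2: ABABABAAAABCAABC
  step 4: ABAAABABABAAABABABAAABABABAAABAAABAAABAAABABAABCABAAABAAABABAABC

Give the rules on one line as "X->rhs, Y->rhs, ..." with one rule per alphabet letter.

A->AB, B->AA, C->BC

  step 1 ⇒ step 2: AAABBCBC ⇒ AB·AB·AB·AA·AA·BC·AA·BC
    A ↦ AB
    B ↦ AA
    C ↦ BC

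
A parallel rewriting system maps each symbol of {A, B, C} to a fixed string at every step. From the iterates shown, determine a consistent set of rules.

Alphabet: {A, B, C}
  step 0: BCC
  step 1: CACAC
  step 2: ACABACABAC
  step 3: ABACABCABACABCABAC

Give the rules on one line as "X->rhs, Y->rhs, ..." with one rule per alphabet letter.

  step 2 ⇒ step 3: ACABACABAC ⇒ AB·AC·AB·C·AB·AC·AB·C·AB·AC
    A ↦ AB
    B ↦ C
    C ↦ AC

A->AB, B->C, C->AC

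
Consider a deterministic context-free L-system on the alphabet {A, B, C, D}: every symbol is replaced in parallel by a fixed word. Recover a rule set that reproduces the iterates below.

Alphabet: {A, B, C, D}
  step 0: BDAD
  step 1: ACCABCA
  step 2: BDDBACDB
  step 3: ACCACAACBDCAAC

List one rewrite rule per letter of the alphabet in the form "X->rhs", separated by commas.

A->B, B->AC, C->D, D->CA

  step 2 ⇒ step 3: BDDBACDB ⇒ AC·CA·CA·AC·B·D·CA·AC
    A ↦ B
    B ↦ AC
    C ↦ D
    D ↦ CA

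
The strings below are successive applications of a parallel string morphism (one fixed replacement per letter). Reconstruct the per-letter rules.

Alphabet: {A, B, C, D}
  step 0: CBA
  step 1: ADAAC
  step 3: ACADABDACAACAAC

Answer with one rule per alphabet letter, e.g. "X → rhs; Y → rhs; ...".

A->AC, B->DA, C->A, D->BD

  step 0 ⇒ step 1: CBA ⇒ A·DA·AC
    A ↦ AC
    B ↦ DA
    C ↦ A
    D ↦ BD  (constrained at step 1)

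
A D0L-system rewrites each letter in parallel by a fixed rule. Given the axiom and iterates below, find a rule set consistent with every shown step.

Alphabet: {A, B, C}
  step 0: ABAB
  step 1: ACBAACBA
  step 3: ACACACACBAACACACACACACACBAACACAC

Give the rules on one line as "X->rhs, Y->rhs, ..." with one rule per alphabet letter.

A->AC, B->BA, C->AC

  step 0 ⇒ step 1: ABAB ⇒ AC·BA·AC·BA
    A ↦ AC
    B ↦ BA
    C ↦ AC  (constrained at step 1)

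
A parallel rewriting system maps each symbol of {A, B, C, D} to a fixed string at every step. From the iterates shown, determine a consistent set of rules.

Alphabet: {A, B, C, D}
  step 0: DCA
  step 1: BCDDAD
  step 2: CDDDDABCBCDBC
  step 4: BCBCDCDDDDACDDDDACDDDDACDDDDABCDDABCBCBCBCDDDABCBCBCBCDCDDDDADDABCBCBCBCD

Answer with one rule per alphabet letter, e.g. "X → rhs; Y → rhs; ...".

A->D, B->CDD, C->DDA, D->BC

  step 1 ⇒ step 2: BCDDAD ⇒ CDD·DDA·BC·BC·D·BC
    A ↦ D
    B ↦ CDD
    C ↦ DDA
    D ↦ BC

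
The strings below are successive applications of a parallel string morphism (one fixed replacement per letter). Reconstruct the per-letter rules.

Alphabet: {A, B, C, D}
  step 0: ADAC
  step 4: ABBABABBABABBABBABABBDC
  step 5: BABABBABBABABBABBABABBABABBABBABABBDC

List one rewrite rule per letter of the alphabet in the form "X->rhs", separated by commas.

A->B, B->AB, C->DC, D->B

  step 4 ⇒ step 5: ABBABABBABABBABBABABBDC ⇒ B·AB·AB·B·AB·B·AB·AB·B·AB·B·AB·AB·B·AB·AB·B·AB·B·AB·AB·B·DC
    A ↦ B
    B ↦ AB
    C ↦ DC
    D ↦ B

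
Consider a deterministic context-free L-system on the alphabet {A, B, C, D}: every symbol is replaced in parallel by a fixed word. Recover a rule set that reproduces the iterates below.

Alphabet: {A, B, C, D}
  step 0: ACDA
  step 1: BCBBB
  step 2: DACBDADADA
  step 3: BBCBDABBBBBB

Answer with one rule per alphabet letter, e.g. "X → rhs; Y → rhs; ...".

  step 2 ⇒ step 3: DACBDADADA ⇒ B·B·CB·DA·B·B·B·B·B·B
    A ↦ B
    B ↦ DA
    C ↦ CB
    D ↦ B

A->B, B->DA, C->CB, D->B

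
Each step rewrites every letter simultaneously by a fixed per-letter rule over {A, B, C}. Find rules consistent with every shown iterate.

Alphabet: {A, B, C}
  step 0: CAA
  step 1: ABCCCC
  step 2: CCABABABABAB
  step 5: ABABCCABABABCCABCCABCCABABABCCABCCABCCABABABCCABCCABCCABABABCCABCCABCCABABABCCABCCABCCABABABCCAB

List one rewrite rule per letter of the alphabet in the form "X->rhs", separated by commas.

A->CC, B->AB, C->AB

  step 1 ⇒ step 2: ABCCCC ⇒ CC·AB·AB·AB·AB·AB
    A ↦ CC
    B ↦ AB
    C ↦ AB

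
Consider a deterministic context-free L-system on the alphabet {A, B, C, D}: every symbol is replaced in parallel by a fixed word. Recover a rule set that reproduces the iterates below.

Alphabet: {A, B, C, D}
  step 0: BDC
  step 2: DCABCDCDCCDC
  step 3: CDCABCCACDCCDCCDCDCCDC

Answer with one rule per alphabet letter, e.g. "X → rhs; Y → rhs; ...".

  step 2 ⇒ step 3: DCABCDCDCCDC ⇒ C·DC·ABC·CAC·DC·C·DC·C·DC·DC·C·DC
    A ↦ ABC
    B ↦ CAC
    C ↦ DC
    D ↦ C

A->ABC, B->CAC, C->DC, D->C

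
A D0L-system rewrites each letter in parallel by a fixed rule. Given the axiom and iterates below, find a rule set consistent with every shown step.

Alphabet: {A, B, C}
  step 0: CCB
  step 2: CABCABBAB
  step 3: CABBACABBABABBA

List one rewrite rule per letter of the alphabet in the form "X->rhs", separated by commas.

  step 2 ⇒ step 3: CABCABBAB ⇒ CA·B·BA·CA·B·BA·BA·B·BA
    A ↦ B
    B ↦ BA
    C ↦ CA

A->B, B->BA, C->CA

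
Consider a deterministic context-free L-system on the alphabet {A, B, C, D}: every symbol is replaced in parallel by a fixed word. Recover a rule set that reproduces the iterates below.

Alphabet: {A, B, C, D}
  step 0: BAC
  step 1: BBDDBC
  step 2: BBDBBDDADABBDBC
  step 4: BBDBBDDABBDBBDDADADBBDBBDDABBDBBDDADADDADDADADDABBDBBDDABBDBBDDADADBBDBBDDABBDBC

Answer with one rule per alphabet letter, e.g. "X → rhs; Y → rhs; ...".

A->D, B->BBD, C->BC, D->DA

  step 1 ⇒ step 2: BBDDBC ⇒ BBD·BBD·DA·DA·BBD·BC
    B ↦ BBD
    C ↦ BC
    D ↦ DA
  step 0 ⇒ step 1: BAC ⇒ BBD·D·BC
    A ↦ D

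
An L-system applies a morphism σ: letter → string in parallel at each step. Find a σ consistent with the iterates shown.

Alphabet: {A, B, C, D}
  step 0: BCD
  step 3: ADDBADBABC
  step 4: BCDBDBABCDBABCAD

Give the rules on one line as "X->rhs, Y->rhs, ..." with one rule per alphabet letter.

A->BC, B->A, C->D, D->DB

  step 3 ⇒ step 4: ADDBADBABC ⇒ BC·DB·DB·A·BC·DB·A·BC·A·D
    A ↦ BC
    B ↦ A
    C ↦ D
    D ↦ DB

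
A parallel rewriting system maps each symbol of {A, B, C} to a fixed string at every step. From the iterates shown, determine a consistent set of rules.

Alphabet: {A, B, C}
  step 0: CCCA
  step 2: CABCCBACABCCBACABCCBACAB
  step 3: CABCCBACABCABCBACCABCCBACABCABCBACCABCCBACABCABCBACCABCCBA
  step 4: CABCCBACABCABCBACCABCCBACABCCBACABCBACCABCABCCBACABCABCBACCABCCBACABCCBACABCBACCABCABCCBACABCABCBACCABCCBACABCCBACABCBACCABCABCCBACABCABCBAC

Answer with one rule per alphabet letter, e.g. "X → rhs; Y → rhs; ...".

A->C, B->CBA, C->CAB

  step 3 ⇒ step 4: CABCCBACABCABCBACCABCCBACABCABCBACCABCCBACABCABCBACCABCCBA ⇒ CAB·C·CBA·CAB·CAB·CBA·C·CAB·C·CBA·CAB·C·CBA·CAB·CBA·C·CAB·CAB·C·CBA·CAB·CAB·CBA·C·CAB·C·CBA·CAB·C·CBA·CAB·CBA·C·CAB·CAB·C·CBA·CAB·CAB·CBA·C·CAB·C·CBA·CAB·C·CBA·CAB·CBA·C·CAB·CAB·C·CBA·CAB·CAB·CBA·C
    A ↦ C
    B ↦ CBA
    C ↦ CAB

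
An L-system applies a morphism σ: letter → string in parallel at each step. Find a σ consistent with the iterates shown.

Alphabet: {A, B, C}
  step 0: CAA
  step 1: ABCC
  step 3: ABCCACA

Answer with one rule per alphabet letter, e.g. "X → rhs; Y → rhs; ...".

  step 0 ⇒ step 1: CAA ⇒ AB·C·C
    A ↦ C
    C ↦ AB
    B ↦ A  (constrained at step 1)

A->C, B->A, C->AB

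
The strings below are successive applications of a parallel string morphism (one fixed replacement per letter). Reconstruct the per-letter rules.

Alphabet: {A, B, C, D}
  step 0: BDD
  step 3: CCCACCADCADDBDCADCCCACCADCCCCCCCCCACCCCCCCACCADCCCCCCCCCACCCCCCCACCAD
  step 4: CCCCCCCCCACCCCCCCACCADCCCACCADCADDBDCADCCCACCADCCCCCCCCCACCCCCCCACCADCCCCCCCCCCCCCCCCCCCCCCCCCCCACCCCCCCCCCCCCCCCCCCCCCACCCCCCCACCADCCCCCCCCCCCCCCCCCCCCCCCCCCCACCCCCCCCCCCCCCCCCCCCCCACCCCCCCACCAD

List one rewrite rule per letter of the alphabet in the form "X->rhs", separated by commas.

A->AC, B->DBD, C->CCC, D->CAD

  step 3 ⇒ step 4: CCCACCADCADDBDCADCCCACCADCCCCCCCCCACCCCCCCACCADCCCCCCCCCACCCCCCCACCAD ⇒ CCC·CCC·CCC·AC·CCC·CCC·AC·CAD·CCC·AC·CAD·CAD·DBD·CAD·CCC·AC·CAD·CCC·CCC·CCC·AC·CCC·CCC·AC·CAD·CCC·CCC·CCC·CCC·CCC·CCC·CCC·CCC·CCC·AC·CCC·CCC·CCC·CCC·CCC·CCC·CCC·AC·CCC·CCC·AC·CAD·CCC·CCC·CCC·CCC·CCC·CCC·CCC·CCC·CCC·AC·CCC·CCC·CCC·CCC·CCC·CCC·CCC·AC·CCC·CCC·AC·CAD
    A ↦ AC
    B ↦ DBD
    C ↦ CCC
    D ↦ CAD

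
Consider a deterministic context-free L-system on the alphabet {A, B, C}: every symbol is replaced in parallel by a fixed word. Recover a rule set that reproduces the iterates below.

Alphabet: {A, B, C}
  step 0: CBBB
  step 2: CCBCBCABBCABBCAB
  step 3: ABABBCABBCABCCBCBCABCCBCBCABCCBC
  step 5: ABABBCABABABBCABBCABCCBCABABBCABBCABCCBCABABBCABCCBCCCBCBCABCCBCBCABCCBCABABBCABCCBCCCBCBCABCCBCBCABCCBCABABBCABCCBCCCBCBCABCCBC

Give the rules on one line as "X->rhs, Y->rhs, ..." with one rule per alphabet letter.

A->CC, B->BC, C->AB

  step 2 ⇒ step 3: CCBCBCABBCABBCAB ⇒ AB·AB·BC·AB·BC·AB·CC·BC·BC·AB·CC·BC·BC·AB·CC·BC
    A ↦ CC
    B ↦ BC
    C ↦ AB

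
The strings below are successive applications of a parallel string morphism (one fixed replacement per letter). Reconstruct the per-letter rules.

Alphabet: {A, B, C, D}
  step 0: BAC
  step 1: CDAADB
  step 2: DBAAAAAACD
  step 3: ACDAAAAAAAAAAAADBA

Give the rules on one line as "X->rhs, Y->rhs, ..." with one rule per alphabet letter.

A->AA, B->CD, C->DB, D->A

  step 2 ⇒ step 3: DBAAAAAACD ⇒ A·CD·AA·AA·AA·AA·AA·AA·DB·A
    A ↦ AA
    B ↦ CD
    C ↦ DB
    D ↦ A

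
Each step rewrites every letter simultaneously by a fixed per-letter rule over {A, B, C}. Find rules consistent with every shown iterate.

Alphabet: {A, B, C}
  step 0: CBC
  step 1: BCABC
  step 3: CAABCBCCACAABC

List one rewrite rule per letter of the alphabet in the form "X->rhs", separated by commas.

  step 0 ⇒ step 1: CBC ⇒ BC·A·BC
    B ↦ A
    C ↦ BC
    A ↦ CA  (constrained at step 1)

A->CA, B->A, C->BC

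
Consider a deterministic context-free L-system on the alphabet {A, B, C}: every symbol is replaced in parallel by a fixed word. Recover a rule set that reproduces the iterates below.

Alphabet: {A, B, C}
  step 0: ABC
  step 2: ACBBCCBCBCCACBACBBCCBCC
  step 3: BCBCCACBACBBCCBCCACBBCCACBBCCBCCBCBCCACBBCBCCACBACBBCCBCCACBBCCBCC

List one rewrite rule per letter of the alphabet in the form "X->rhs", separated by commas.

  step 2 ⇒ step 3: ACBBCCBCBCCACBACBBCCBCC ⇒ BC·BCC·ACB·ACB·BCC·BCC·ACB·BCC·ACB·BCC·BCC·BC·BCC·ACB·BC·BCC·ACB·ACB·BCC·BCC·ACB·BCC·BCC
    A ↦ BC
    B ↦ ACB
    C ↦ BCC

A->BC, B->ACB, C->BCC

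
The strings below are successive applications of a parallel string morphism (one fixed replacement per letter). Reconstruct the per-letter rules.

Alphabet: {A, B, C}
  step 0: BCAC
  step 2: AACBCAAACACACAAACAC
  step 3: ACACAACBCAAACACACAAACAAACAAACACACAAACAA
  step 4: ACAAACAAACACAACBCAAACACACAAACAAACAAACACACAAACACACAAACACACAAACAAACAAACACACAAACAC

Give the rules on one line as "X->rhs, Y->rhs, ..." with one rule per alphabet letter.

A->AC, B->CBC, C->AA

  step 3 ⇒ step 4: ACACAACBCAAACACACAAACAAACAAACACACAAACAA ⇒ AC·AA·AC·AA·AC·AC·AA·CBC·AA·AC·AC·AC·AA·AC·AA·AC·AA·AC·AC·AC·AA·AC·AC·AC·AA·AC·AC·AC·AA·AC·AA·AC·AA·AC·AC·AC·AA·AC·AC
    A ↦ AC
    B ↦ CBC
    C ↦ AA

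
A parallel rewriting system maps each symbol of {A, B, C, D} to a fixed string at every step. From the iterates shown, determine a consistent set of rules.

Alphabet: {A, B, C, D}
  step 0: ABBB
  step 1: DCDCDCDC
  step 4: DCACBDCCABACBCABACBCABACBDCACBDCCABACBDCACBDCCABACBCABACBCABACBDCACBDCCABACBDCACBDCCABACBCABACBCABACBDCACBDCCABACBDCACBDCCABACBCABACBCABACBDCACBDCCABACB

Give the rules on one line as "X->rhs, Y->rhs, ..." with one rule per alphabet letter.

  step 0 ⇒ step 1: ABBB ⇒ DC·DC·DC·DC
    A ↦ DC
    B ↦ DC
    C ↦ ACB  (constrained at step 1)
    D ↦ CAB  (constrained at step 1)

A->DC, B->DC, C->ACB, D->CAB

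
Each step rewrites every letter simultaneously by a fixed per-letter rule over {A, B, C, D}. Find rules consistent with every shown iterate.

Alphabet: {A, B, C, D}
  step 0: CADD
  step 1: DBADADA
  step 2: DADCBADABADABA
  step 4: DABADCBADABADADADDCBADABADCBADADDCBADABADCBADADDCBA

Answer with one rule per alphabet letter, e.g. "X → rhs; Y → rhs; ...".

A->BA, B->DC, C->D, D->DA

  step 1 ⇒ step 2: DBADADA ⇒ DA·DC·BA·DA·BA·DA·BA
    A ↦ BA
    B ↦ DC
    D ↦ DA
  step 0 ⇒ step 1: CADD ⇒ D·BA·DA·DA
    C ↦ D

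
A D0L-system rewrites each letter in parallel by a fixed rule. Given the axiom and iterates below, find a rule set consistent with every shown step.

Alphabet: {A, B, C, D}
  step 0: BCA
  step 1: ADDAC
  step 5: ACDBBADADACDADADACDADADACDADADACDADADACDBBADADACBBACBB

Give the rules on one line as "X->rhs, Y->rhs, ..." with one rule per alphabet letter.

  step 0 ⇒ step 1: BCA ⇒ AD·D·AC
    A ↦ AC
    B ↦ AD
    C ↦ D
    D ↦ BB  (constrained at step 1)

A->AC, B->AD, C->D, D->BB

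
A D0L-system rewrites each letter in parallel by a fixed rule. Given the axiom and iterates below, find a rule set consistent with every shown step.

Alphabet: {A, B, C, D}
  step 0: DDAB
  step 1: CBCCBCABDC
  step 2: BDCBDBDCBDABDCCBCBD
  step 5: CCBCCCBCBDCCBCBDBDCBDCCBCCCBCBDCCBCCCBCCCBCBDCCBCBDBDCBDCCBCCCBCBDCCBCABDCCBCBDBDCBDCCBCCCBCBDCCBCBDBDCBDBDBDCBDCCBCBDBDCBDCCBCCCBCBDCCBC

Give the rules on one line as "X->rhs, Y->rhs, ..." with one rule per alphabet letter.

  step 1 ⇒ step 2: CBCCBCABDC ⇒ BD·C·BD·BD·C·BD·ABD·C·CBC·BD
    A ↦ ABD
    B ↦ C
    C ↦ BD
    D ↦ CBC

A->ABD, B->C, C->BD, D->CBC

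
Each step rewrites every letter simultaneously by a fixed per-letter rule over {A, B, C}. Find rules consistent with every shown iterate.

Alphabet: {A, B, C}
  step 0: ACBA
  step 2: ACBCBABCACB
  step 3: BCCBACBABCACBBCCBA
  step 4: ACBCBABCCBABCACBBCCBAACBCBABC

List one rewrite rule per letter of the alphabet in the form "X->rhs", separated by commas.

  step 3 ⇒ step 4: BCCBACBABCACBBCCBA ⇒ A·CB·CB·A·BC·CB·A·BC·A·CB·BC·CB·A·A·CB·CB·A·BC
    A ↦ BC
    B ↦ A
    C ↦ CB

A->BC, B->A, C->CB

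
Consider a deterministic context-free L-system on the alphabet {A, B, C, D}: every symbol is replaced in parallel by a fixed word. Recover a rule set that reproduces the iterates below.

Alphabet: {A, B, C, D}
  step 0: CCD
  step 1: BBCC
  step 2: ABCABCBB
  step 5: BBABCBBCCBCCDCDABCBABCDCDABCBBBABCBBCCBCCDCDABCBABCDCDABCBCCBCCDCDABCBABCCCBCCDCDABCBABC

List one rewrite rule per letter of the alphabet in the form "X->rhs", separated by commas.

A->DCD, B->ABC, C->B, D->CC

  step 1 ⇒ step 2: BBCC ⇒ ABC·ABC·B·B
    B ↦ ABC
    C ↦ B
    A ↦ DCD  (constrained at step 2)
  step 0 ⇒ step 1: CCD ⇒ B·B·CC
    D ↦ CC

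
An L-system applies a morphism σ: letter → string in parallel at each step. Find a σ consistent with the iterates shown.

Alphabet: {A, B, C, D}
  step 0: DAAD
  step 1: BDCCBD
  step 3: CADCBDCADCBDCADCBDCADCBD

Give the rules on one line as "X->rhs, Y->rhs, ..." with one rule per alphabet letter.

A->C, B->C, C->CAD, D->BD

  step 0 ⇒ step 1: DAAD ⇒ BD·C·C·BD
    A ↦ C
    D ↦ BD
    B ↦ C  (constrained at step 1)
    C ↦ CAD  (constrained at step 1)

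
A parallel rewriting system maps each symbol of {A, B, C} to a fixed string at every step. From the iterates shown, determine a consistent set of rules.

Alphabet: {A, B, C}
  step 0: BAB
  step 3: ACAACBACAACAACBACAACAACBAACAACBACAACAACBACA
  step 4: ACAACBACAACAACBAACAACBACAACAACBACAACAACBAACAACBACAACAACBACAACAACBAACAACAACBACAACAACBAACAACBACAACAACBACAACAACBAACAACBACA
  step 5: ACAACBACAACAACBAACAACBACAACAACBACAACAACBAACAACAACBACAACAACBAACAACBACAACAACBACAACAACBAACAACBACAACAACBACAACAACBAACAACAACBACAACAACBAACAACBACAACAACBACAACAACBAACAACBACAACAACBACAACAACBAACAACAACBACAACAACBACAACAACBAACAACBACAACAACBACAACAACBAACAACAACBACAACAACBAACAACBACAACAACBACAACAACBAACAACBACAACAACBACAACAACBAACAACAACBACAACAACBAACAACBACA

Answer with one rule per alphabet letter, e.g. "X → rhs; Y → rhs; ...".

A->ACA, B->A, C->ACB

  step 4 ⇒ step 5: ACAACBACAACAACBAACAACBACAACAACBACAACAACBAACAACBACAACAACBACAACAACBAACAACAACBACAACAACBAACAACBACAACAACBACAACAACBAACAACBACA ⇒ ACA·ACB·ACA·ACA·ACB·A·ACA·ACB·ACA·ACA·ACB·ACA·ACA·ACB·A·ACA·ACA·ACB·ACA·ACA·ACB·A·ACA·ACB·ACA·ACA·ACB·ACA·ACA·ACB·A·ACA·ACB·ACA·ACA·ACB·ACA·ACA·ACB·A·ACA·ACA·ACB·ACA·ACA·ACB·A·ACA·ACB·ACA·ACA·ACB·ACA·ACA·ACB·A·ACA·ACB·ACA·ACA·ACB·ACA·ACA·ACB·A·ACA·ACA·ACB·ACA·ACA·ACB·ACA·ACA·ACB·A·ACA·ACB·ACA·ACA·ACB·ACA·ACA·ACB·A·ACA·ACA·ACB·ACA·ACA·ACB·A·ACA·ACB·ACA·ACA·ACB·ACA·ACA·ACB·A·ACA·ACB·ACA·ACA·ACB·ACA·ACA·ACB·A·ACA·ACA·ACB·ACA·ACA·ACB·A·ACA·ACB·ACA
    A ↦ ACA
    B ↦ A
    C ↦ ACB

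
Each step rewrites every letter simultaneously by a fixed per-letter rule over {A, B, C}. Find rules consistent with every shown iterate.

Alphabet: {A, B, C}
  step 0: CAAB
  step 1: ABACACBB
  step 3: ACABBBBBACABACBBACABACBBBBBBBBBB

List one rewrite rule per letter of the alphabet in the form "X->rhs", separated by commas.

  step 0 ⇒ step 1: CAAB ⇒ AB·AC·AC·BB
    A ↦ AC
    B ↦ BB
    C ↦ AB

A->AC, B->BB, C->AB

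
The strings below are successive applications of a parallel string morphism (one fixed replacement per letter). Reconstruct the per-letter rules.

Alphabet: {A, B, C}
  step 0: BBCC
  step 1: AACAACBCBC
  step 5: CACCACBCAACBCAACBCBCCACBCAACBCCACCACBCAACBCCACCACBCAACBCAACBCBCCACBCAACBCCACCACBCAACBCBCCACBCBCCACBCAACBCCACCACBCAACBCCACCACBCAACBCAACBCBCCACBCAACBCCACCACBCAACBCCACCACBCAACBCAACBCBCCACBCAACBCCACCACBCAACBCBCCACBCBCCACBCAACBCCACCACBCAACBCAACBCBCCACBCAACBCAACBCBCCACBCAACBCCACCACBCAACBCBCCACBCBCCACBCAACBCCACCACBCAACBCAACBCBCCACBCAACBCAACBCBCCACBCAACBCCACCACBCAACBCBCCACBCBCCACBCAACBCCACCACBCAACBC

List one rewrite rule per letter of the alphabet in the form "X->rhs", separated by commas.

A->CAC, B->AAC, C->BC

  step 0 ⇒ step 1: BBCC ⇒ AAC·AAC·BC·BC
    B ↦ AAC
    C ↦ BC
    A ↦ CAC  (constrained at step 1)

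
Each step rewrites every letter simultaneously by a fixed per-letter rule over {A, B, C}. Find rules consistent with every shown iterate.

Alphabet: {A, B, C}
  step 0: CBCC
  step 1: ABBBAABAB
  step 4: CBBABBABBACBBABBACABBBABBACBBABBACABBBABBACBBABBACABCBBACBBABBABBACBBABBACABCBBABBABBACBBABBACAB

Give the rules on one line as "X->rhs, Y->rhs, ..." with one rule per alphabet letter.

A->C, B->BBA, C->AB

  step 0 ⇒ step 1: CBCC ⇒ AB·BBA·AB·AB
    B ↦ BBA
    C ↦ AB
    A ↦ C  (constrained at step 1)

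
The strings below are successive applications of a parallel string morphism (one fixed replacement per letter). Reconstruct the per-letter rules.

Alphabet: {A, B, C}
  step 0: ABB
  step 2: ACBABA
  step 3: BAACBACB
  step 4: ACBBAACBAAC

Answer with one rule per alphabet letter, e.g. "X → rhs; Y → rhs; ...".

A->B, B->AC, C->A

  step 3 ⇒ step 4: BAACBACB ⇒ AC·B·B·A·AC·B·A·AC
    A ↦ B
    B ↦ AC
    C ↦ A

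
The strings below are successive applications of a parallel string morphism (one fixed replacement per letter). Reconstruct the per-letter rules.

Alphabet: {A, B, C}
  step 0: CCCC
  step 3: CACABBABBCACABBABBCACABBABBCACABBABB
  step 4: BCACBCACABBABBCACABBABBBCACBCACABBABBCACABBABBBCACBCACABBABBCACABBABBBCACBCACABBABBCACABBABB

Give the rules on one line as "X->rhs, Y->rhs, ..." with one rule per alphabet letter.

A->CAC, B->ABB, C->B

  step 3 ⇒ step 4: CACABBABBCACABBABBCACABBABBCACABBABB ⇒ B·CAC·B·CAC·ABB·ABB·CAC·ABB·ABB·B·CAC·B·CAC·ABB·ABB·CAC·ABB·ABB·B·CAC·B·CAC·ABB·ABB·CAC·ABB·ABB·B·CAC·B·CAC·ABB·ABB·CAC·ABB·ABB
    A ↦ CAC
    B ↦ ABB
    C ↦ B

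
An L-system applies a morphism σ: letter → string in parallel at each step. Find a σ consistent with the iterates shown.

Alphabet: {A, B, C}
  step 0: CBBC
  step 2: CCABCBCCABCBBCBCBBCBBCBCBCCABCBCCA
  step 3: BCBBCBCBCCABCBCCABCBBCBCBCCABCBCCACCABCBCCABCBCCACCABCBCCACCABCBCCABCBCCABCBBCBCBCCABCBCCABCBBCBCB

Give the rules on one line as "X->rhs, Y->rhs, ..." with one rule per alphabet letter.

  step 2 ⇒ step 3: CCABCBCCABCBBCBCBBCBBCBCBCCABCBCCA ⇒ BCB·BCB·CB·CCA·BCB·CCA·BCB·BCB·CB·CCA·BCB·CCA·CCA·BCB·CCA·BCB·CCA·CCA·BCB·CCA·CCA·BCB·CCA·BCB·CCA·BCB·BCB·CB·CCA·BCB·CCA·BCB·BCB·CB
    A ↦ CB
    B ↦ CCA
    C ↦ BCB

A->CB, B->CCA, C->BCB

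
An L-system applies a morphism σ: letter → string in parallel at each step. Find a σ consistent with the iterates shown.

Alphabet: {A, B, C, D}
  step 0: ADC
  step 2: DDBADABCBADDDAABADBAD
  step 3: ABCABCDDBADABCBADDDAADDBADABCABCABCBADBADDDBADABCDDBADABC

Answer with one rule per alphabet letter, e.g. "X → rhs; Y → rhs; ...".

A->BAD, B->DD, C->AA, D->ABC

  step 2 ⇒ step 3: DDBADABCBADDDAABADBAD ⇒ ABC·ABC·DD·BAD·ABC·BAD·DD·AA·DD·BAD·ABC·ABC·ABC·BAD·BAD·DD·BAD·ABC·DD·BAD·ABC
    A ↦ BAD
    B ↦ DD
    C ↦ AA
    D ↦ ABC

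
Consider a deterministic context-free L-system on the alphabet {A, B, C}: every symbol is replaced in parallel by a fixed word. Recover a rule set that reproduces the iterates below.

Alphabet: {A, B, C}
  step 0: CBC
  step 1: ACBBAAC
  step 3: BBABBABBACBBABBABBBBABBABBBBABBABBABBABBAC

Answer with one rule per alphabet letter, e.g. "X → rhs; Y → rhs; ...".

  step 0 ⇒ step 1: CBC ⇒ AC·BBA·AC
    B ↦ BBA
    C ↦ AC
    A ↦ BB  (constrained at step 1)

A->BB, B->BBA, C->AC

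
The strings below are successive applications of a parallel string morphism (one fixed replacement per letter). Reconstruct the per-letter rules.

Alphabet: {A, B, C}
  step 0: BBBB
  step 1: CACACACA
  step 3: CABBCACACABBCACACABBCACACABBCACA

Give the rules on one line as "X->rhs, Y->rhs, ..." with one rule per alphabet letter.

A->BB, B->CA, C->CA

  step 0 ⇒ step 1: BBBB ⇒ CA·CA·CA·CA
    B ↦ CA
    A ↦ BB  (constrained at step 1)
    C ↦ CA  (constrained at step 1)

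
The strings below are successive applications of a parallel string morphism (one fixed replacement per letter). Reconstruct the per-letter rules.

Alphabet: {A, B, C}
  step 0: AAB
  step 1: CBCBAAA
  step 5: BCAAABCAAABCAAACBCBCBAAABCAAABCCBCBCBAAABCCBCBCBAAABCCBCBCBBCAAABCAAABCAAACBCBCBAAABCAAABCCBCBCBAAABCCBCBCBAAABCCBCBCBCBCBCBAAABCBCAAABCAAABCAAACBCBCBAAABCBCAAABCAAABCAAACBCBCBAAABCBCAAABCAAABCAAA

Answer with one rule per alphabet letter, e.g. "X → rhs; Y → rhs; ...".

A->CB, B->AAA, C->BC

  step 0 ⇒ step 1: AAB ⇒ CB·CB·AAA
    A ↦ CB
    B ↦ AAA
    C ↦ BC  (constrained at step 1)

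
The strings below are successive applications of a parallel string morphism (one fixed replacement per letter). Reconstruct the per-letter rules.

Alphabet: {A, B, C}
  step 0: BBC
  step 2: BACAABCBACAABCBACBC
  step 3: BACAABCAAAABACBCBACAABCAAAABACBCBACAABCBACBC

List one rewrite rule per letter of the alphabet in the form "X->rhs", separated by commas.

A->AA, B->BAC, C->BC

  step 2 ⇒ step 3: BACAABCBACAABCBACBC ⇒ BAC·AA·BC·AA·AA·BAC·BC·BAC·AA·BC·AA·AA·BAC·BC·BAC·AA·BC·BAC·BC
    A ↦ AA
    B ↦ BAC
    C ↦ BC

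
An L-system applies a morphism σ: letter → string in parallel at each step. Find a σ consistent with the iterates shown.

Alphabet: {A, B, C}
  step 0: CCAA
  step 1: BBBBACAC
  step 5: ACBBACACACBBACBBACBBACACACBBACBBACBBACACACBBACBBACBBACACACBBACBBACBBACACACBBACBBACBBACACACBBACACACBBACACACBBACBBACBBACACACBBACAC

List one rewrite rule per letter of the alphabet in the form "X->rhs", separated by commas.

  step 0 ⇒ step 1: CCAA ⇒ BB·BB·AC·AC
    A ↦ AC
    C ↦ BB
    B ↦ AC  (constrained at step 1)

A->AC, B->AC, C->BB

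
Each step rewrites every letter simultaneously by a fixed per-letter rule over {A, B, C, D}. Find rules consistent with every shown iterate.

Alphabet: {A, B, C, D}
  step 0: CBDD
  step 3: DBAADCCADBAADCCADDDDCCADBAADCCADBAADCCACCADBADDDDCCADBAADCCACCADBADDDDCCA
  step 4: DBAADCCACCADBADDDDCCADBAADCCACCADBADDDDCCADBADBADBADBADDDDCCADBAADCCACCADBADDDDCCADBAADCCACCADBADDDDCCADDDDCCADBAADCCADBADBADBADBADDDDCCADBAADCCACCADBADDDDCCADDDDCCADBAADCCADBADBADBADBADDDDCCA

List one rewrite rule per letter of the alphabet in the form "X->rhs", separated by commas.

A->CCA, B->AD, C->DD, D->DBA

  step 3 ⇒ step 4: DBAADCCADBAADCCADDDDCCADBAADCCADBAADCCACCADBADDDDCCADBAADCCACCADBADDDDCCA ⇒ DBA·AD·CCA·CCA·DBA·DD·DD·CCA·DBA·AD·CCA·CCA·DBA·DD·DD·CCA·DBA·DBA·DBA·DBA·DD·DD·CCA·DBA·AD·CCA·CCA·DBA·DD·DD·CCA·DBA·AD·CCA·CCA·DBA·DD·DD·CCA·DD·DD·CCA·DBA·AD·CCA·DBA·DBA·DBA·DBA·DD·DD·CCA·DBA·AD·CCA·CCA·DBA·DD·DD·CCA·DD·DD·CCA·DBA·AD·CCA·DBA·DBA·DBA·DBA·DD·DD·CCA
    A ↦ CCA
    B ↦ AD
    C ↦ DD
    D ↦ DBA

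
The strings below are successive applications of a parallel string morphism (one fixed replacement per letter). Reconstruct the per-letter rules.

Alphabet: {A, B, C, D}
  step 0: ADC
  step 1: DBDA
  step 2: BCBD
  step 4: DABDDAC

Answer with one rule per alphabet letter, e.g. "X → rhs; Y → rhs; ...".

A->D, B->C, C->DA, D->B

  step 1 ⇒ step 2: DBDA ⇒ B·C·B·D
    A ↦ D
    B ↦ C
    D ↦ B
  step 0 ⇒ step 1: ADC ⇒ D·B·DA
    C ↦ DA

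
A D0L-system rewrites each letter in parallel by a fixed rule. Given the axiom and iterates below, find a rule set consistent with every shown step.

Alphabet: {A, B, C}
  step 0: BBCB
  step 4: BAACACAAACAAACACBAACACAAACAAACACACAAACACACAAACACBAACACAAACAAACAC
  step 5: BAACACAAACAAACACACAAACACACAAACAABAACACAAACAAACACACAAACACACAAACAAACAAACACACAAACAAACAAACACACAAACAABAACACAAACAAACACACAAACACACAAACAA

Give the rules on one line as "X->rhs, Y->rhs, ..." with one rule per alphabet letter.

  step 4 ⇒ step 5: BAACACAAACAAACACBAACACAAACAAACACACAAACACACAAACACBAACACAAACAAACAC ⇒ BA·AC·AC·AA·AC·AA·AC·AC·AC·AA·AC·AC·AC·AA·AC·AA·BA·AC·AC·AA·AC·AA·AC·AC·AC·AA·AC·AC·AC·AA·AC·AA·AC·AA·AC·AC·AC·AA·AC·AA·AC·AA·AC·AC·AC·AA·AC·AA·BA·AC·AC·AA·AC·AA·AC·AC·AC·AA·AC·AC·AC·AA·AC·AA
    A ↦ AC
    B ↦ BA
    C ↦ AA

A->AC, B->BA, C->AA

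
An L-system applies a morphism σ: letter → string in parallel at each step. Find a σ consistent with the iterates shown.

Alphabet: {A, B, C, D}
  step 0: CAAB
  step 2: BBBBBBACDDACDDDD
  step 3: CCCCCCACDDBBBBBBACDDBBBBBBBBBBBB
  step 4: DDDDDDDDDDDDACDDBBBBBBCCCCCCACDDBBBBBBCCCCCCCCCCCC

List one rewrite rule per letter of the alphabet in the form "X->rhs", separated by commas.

A->AC, B->C, C->DD, D->BBB

  step 3 ⇒ step 4: CCCCCCACDDBBBBBBACDDBBBBBBBBBBBB ⇒ DD·DD·DD·DD·DD·DD·AC·DD·BBB·BBB·C·C·C·C·C·C·AC·DD·BBB·BBB·C·C·C·C·C·C·C·C·C·C·C·C
    A ↦ AC
    B ↦ C
    C ↦ DD
    D ↦ BBB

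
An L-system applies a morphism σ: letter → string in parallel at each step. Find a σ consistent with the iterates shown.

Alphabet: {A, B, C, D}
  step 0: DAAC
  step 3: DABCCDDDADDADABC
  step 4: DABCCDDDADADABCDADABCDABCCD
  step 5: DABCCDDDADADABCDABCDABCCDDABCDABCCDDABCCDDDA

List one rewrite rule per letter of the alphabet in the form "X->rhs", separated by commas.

A->BC, B->C, C->D, D->DA

  step 4 ⇒ step 5: DABCCDDDADADABCDADABCDABCCD ⇒ DA·BC·C·D·D·DA·DA·DA·BC·DA·BC·DA·BC·C·D·DA·BC·DA·BC·C·D·DA·BC·C·D·D·DA
    A ↦ BC
    B ↦ C
    C ↦ D
    D ↦ DA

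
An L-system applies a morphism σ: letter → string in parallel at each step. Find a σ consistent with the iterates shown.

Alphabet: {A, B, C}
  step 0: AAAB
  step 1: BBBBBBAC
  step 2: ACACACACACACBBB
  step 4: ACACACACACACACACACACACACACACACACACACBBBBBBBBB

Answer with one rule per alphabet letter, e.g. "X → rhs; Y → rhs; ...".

A->BB, B->AC, C->B

  step 1 ⇒ step 2: BBBBBBAC ⇒ AC·AC·AC·AC·AC·AC·BB·B
    A ↦ BB
    B ↦ AC
    C ↦ B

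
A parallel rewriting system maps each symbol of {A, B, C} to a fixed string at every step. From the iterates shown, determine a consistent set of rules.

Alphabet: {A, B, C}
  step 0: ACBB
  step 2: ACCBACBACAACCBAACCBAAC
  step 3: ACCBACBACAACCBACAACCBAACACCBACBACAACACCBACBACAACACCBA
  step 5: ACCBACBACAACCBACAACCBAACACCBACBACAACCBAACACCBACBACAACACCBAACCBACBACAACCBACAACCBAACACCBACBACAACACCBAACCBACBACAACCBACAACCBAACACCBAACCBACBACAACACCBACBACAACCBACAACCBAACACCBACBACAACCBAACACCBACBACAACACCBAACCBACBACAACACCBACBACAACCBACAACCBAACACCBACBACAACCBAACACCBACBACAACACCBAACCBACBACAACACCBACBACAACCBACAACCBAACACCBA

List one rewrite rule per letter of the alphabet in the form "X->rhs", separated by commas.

  step 2 ⇒ step 3: ACCBACBACAACCBAACCBAAC ⇒ AC·CBA·CBA·CA·AC·CBA·CA·AC·CBA·AC·AC·CBA·CBA·CA·AC·AC·CBA·CBA·CA·AC·AC·CBA
    A ↦ AC
    B ↦ CA
    C ↦ CBA

A->AC, B->CA, C->CBA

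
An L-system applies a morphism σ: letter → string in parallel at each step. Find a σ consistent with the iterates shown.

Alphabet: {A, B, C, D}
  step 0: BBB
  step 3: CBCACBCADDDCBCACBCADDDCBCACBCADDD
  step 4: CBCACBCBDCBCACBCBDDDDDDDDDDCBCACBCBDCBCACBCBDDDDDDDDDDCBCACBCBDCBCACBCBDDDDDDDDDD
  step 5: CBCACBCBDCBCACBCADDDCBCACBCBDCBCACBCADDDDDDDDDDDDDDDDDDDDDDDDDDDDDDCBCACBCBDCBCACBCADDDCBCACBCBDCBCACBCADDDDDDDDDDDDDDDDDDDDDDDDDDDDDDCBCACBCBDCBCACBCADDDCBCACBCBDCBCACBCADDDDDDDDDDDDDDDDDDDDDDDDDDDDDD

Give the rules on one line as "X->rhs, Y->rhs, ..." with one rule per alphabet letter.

  step 4 ⇒ step 5: CBCACBCBDCBCACBCBDDDDDDDDDDCBCACBCBDCBCACBCBDDDDDDDDDDCBCACBCBDCBCACBCBDDDDDDDDDD ⇒ CB·CA·CB·CBD·CB·CA·CB·CA·DDD·CB·CA·CB·CBD·CB·CA·CB·CA·DDD·DDD·DDD·DDD·DDD·DDD·DDD·DDD·DDD·DDD·CB·CA·CB·CBD·CB·CA·CB·CA·DDD·CB·CA·CB·CBD·CB·CA·CB·CA·DDD·DDD·DDD·DDD·DDD·DDD·DDD·DDD·DDD·DDD·CB·CA·CB·CBD·CB·CA·CB·CA·DDD·CB·CA·CB·CBD·CB·CA·CB·CA·DDD·DDD·DDD·DDD·DDD·DDD·DDD·DDD·DDD·DDD
    A ↦ CBD
    B ↦ CA
    C ↦ CB
    D ↦ DDD

A->CBD, B->CA, C->CB, D->DDD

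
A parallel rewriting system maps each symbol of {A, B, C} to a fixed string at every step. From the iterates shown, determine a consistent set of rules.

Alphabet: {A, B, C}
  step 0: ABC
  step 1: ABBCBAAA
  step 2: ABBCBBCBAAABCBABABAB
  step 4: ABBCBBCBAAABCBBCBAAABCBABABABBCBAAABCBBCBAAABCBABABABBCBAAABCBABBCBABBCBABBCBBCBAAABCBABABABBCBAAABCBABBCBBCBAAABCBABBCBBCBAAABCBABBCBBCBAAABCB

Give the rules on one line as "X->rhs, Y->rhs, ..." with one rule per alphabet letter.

  step 1 ⇒ step 2: ABBCBAAA ⇒ AB·BCB·BCB·AAA·BCB·AB·AB·AB
    A ↦ AB
    B ↦ BCB
    C ↦ AAA

A->AB, B->BCB, C->AAA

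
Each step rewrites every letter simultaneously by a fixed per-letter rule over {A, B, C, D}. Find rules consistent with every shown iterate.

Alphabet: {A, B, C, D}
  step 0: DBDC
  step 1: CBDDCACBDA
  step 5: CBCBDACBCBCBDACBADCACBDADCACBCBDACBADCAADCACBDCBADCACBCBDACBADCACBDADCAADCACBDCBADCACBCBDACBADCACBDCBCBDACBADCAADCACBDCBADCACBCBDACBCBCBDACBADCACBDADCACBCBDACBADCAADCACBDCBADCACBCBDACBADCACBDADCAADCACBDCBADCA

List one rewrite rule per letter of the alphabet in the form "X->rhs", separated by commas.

  step 0 ⇒ step 1: DBDC ⇒ CBD·DCA·CBD·A
    B ↦ DCA
    C ↦ A
    D ↦ CBD
    A ↦ CB  (constrained at step 1)

A->CB, B->DCA, C->A, D->CBD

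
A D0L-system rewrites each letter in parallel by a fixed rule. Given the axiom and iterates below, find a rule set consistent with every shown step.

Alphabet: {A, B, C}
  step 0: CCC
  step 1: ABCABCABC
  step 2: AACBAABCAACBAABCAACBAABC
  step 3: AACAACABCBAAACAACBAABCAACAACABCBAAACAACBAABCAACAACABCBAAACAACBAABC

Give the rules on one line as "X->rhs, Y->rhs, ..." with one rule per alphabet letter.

A->AAC, B->BA, C->ABC

  step 2 ⇒ step 3: AACBAABCAACBAABCAACBAABC ⇒ AAC·AAC·ABC·BA·AAC·AAC·BA·ABC·AAC·AAC·ABC·BA·AAC·AAC·BA·ABC·AAC·AAC·ABC·BA·AAC·AAC·BA·ABC
    A ↦ AAC
    B ↦ BA
    C ↦ ABC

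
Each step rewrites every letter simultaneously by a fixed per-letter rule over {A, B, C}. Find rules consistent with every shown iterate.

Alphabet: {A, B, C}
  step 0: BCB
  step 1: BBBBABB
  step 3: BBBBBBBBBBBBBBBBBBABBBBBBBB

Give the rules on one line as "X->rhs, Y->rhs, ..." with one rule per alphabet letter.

  step 0 ⇒ step 1: BCB ⇒ BB·BBA·BB
    B ↦ BB
    C ↦ BBA
    A ↦ C  (constrained at step 1)

A->C, B->BB, C->BBA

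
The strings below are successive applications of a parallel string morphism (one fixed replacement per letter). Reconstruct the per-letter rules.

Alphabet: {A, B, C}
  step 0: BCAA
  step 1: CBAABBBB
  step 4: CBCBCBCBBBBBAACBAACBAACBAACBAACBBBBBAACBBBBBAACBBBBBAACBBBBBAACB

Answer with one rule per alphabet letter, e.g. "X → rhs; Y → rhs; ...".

A->BB, B->CB, C->AA

  step 0 ⇒ step 1: BCAA ⇒ CB·AA·BB·BB
    A ↦ BB
    B ↦ CB
    C ↦ AA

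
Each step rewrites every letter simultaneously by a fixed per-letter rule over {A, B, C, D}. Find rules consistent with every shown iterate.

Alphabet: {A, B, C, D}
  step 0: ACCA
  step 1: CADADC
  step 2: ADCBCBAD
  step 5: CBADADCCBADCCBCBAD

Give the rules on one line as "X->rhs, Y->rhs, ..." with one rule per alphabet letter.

  step 1 ⇒ step 2: CADADC ⇒ AD·C·B·C·B·AD
    A ↦ C
    C ↦ AD
    D ↦ B
    B ↦ C  (constrained at step 2)

A->C, B->C, C->AD, D->B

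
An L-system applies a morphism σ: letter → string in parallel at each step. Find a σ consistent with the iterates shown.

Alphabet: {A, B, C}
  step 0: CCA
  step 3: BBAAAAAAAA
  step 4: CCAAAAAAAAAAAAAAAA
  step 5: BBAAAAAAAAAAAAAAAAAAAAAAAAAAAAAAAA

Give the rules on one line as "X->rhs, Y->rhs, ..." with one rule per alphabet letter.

A->AA, B->C, C->B

  step 4 ⇒ step 5: CCAAAAAAAAAAAAAAAA ⇒ B·B·AA·AA·AA·AA·AA·AA·AA·AA·AA·AA·AA·AA·AA·AA·AA·AA
    A ↦ AA
    C ↦ B
  step 3 ⇒ step 4: BBAAAAAAAA ⇒ C·C·AA·AA·AA·AA·AA·AA·AA·AA
    B ↦ C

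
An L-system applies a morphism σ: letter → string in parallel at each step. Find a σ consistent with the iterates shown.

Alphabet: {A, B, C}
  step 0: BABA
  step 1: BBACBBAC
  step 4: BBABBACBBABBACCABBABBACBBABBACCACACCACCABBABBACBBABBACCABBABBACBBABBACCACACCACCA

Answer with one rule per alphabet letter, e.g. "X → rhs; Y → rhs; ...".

  step 0 ⇒ step 1: BABA ⇒ BBA·C·BBA·C
    A ↦ C
    B ↦ BBA
    C ↦ CA  (constrained at step 1)

A->C, B->BBA, C->CA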